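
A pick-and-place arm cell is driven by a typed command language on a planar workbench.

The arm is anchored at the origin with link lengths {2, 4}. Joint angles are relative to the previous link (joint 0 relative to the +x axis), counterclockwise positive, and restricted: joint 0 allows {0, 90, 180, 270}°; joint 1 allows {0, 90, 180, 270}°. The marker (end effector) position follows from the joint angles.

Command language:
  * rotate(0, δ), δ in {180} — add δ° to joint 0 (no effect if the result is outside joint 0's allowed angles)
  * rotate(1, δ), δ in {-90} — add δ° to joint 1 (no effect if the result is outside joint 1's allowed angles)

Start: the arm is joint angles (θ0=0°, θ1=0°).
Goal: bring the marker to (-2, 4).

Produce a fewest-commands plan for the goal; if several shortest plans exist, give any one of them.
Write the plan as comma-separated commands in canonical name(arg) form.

begin: joint angles (θ0=0°, θ1=0°)
step 1 (rotate(0, 180)): joint angles (θ0=180°, θ1=0°)
step 2 (rotate(1, -90)): joint angles (θ0=180°, θ1=270°)
nothing shorter than 2 reaches the goal.

rotate(0, 180), rotate(1, -90)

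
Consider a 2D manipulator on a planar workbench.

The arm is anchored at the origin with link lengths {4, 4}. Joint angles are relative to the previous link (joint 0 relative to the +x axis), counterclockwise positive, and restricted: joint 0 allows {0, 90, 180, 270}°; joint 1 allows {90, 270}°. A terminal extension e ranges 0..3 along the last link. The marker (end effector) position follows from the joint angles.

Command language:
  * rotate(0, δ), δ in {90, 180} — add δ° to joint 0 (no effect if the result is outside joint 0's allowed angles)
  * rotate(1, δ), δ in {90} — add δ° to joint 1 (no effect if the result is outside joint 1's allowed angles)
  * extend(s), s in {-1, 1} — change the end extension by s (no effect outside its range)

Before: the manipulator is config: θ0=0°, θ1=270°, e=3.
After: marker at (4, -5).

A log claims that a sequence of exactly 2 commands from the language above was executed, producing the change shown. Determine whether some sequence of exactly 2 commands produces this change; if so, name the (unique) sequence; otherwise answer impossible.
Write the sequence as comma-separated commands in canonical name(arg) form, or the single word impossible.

from: config: θ0=0°, θ1=270°, e=3
step 1 (extend(-1)): config: θ0=0°, θ1=270°, e=2
step 2 (extend(-1)): config: θ0=0°, θ1=270°, e=1
uniquely the one of 25 2-step routes that fits.

extend(-1), extend(-1)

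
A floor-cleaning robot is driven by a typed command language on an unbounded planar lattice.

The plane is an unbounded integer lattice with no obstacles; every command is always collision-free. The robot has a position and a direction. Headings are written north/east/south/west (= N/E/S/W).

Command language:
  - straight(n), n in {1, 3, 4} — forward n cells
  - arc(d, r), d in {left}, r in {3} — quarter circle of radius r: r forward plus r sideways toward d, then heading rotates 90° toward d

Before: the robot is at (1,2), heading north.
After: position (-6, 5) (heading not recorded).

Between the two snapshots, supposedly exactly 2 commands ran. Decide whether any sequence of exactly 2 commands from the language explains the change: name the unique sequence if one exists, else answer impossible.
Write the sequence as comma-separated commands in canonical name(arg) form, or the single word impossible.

arc(left, 3), straight(4)

key: running straight(4) before arc(left, 3) would end elsewhere — order is forced
begin: at (1,2), heading north
[1] after arc(left, 3): at (-2,5), heading west
[2] after straight(4): at (-6,5), heading west
uniquely the one of 16 2-step routes that fits.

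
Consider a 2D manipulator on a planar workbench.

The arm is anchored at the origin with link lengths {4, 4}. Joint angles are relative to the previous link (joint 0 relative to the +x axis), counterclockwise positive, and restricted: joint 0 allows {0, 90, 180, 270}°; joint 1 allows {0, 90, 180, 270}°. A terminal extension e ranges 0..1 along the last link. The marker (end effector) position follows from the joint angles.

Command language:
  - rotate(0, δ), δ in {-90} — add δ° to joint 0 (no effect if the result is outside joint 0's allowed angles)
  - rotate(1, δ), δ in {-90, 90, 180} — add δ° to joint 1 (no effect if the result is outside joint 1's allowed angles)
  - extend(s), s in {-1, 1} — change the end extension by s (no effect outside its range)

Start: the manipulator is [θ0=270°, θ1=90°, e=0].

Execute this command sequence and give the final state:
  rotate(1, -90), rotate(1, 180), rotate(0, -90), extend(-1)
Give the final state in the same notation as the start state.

start: [θ0=270°, θ1=90°, e=0]
step 1 (rotate(1, -90)): [θ0=270°, θ1=0°, e=0]
step 2 (rotate(1, 180)): [θ0=270°, θ1=180°, e=0]
step 3 (rotate(0, -90)): [θ0=180°, θ1=180°, e=0]
step 4 (extend(-1)): [θ0=180°, θ1=180°, e=0]

[θ0=180°, θ1=180°, e=0]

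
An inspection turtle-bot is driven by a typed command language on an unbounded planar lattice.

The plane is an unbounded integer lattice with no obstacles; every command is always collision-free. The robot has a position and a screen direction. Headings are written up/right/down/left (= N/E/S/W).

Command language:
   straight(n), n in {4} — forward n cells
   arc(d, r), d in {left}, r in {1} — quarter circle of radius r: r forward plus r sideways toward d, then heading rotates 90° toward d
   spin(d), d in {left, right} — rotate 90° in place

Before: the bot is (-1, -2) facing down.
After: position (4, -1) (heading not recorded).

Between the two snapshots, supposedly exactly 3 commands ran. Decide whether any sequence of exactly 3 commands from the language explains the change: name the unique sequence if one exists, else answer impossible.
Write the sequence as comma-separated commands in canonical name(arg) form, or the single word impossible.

key: running arc(left, 1) before spin(left) would end elsewhere — order is forced
t0: (-1, -2) facing down
1. spin(left) → (-1, -2) facing right
2. straight(4) → (3, -2) facing right
3. arc(left, 1) → (4, -1) facing up
no other 3-command option fits: unique.

spin(left), straight(4), arc(left, 1)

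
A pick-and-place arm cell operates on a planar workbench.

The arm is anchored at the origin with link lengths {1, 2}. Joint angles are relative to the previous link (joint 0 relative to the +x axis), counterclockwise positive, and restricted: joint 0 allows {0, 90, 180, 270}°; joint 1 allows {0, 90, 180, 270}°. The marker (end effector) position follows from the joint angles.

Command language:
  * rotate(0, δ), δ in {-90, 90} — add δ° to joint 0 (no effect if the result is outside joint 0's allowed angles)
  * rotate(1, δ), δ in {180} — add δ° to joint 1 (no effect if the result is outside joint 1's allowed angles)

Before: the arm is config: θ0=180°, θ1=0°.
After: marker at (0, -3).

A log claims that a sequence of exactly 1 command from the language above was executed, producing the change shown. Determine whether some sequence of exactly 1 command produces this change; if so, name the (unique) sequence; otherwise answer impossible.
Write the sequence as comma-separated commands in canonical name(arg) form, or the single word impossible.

rotate(0, 90)

t0: config: θ0=180°, θ1=0°
1. rotate(0, 90) → config: θ0=270°, θ1=0°
no rival 1-sequence matches.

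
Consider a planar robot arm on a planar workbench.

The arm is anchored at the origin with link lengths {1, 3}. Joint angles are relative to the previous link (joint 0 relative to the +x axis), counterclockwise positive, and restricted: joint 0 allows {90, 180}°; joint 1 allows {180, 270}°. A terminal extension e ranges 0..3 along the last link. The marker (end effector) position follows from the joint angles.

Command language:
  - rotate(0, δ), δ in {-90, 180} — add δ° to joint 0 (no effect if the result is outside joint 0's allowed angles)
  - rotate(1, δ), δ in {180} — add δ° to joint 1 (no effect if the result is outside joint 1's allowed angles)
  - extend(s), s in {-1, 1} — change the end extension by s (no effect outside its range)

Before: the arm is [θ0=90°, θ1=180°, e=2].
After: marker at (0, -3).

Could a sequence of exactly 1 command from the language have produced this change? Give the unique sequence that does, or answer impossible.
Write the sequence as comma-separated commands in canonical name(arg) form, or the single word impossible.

extend(-1)

start: [θ0=90°, θ1=180°, e=2]
t=1 extend(-1) ⇒ [θ0=90°, θ1=180°, e=1]
all 5 alternatives checked — unique.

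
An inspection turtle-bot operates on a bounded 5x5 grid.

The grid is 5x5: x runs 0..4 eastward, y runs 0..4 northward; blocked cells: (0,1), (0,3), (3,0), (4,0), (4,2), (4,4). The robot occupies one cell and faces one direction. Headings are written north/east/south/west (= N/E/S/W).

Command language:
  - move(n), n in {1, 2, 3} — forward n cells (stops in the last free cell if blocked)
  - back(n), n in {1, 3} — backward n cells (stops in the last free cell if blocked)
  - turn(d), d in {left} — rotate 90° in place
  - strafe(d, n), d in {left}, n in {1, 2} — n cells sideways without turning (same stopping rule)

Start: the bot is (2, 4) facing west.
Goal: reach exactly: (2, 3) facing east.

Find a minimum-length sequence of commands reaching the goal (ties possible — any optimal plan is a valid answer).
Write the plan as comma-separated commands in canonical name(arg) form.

from: (2, 4) facing west
step 1 (strafe(left, 1)): (2, 3) facing west
step 2 (turn(left)): (2, 3) facing south
step 3 (turn(left)): (2, 3) facing east
nothing shorter than 3 reaches the goal.

strafe(left, 1), turn(left), turn(left)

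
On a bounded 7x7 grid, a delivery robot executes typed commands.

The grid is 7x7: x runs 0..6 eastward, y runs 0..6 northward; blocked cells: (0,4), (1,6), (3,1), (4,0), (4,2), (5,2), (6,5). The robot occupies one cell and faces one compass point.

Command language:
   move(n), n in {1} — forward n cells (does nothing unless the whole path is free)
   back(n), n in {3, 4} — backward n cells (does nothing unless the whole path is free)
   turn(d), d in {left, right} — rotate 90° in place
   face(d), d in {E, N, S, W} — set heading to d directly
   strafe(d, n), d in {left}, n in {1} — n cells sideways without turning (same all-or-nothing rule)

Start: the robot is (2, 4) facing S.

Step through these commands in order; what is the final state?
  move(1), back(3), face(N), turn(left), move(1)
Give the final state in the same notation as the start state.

t0: (2, 4) facing S
step 1 (move(1)): (2, 3) facing S
step 2 (back(3)): (2, 6) facing S
step 3 (face(N)): (2, 6) facing N
step 4 (turn(left)): (2, 6) facing W
step 5 (move(1)): (2, 6) facing W

(2, 6) facing W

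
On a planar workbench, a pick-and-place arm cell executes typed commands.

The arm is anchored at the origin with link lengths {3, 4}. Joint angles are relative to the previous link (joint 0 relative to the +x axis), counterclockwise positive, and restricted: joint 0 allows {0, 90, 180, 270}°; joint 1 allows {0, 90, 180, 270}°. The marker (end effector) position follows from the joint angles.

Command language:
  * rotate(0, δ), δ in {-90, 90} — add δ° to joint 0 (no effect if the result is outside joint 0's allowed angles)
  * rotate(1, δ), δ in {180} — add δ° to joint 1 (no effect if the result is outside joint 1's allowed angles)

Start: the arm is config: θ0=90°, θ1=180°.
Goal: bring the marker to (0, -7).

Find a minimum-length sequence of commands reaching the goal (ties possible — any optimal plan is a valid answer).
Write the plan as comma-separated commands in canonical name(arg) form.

t0: config: θ0=90°, θ1=180°
t=1 rotate(1, 180) ⇒ config: θ0=90°, θ1=0°
t=2 rotate(0, 90) ⇒ config: θ0=180°, θ1=0°
t=3 rotate(0, 90) ⇒ config: θ0=270°, θ1=0°
shorter routes all fall short; 3 is best.

rotate(1, 180), rotate(0, 90), rotate(0, 90)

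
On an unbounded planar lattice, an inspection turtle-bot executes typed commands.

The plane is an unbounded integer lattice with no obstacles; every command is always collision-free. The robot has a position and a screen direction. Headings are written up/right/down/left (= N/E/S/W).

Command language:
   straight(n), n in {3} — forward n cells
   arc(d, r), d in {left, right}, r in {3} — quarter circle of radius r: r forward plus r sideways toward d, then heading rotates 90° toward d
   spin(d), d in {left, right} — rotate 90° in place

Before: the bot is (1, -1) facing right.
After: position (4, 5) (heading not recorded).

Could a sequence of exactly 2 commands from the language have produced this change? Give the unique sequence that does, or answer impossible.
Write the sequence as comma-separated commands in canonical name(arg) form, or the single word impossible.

arc(left, 3), straight(3)

key: order matters: swapping arc(left, 3) and straight(3) lands elsewhere
from: (1, -1) facing right
[1] after arc(left, 3): (4, 2) facing up
[2] after straight(3): (4, 5) facing up
no other 2-command option fits: unique.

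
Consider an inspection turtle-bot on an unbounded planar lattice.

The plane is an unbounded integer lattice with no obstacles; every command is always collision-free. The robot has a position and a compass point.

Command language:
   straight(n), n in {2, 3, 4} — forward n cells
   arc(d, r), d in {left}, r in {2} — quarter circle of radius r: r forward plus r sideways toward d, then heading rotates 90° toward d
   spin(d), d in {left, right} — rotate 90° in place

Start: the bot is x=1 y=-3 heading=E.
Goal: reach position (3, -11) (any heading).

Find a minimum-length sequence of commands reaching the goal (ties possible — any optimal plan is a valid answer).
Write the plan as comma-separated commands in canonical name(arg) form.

from: x=1 y=-3 heading=E
[1] after straight(2): x=3 y=-3 heading=E
[2] after spin(right): x=3 y=-3 heading=S
[3] after straight(4): x=3 y=-7 heading=S
[4] after straight(4): x=3 y=-11 heading=S
nothing shorter than 4 reaches the goal.

straight(2), spin(right), straight(4), straight(4)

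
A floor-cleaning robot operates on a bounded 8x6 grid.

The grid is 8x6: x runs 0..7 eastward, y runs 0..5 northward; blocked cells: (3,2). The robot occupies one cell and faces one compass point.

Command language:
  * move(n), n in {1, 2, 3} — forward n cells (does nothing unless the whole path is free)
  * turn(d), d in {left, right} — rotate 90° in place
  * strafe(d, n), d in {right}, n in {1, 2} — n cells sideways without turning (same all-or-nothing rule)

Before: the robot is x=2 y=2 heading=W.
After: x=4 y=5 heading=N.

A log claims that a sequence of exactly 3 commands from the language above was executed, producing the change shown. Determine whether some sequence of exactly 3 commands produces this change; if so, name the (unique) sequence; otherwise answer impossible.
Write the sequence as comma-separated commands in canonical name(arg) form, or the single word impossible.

key: running strafe(right, 2) before turn(right) would end elsewhere — order is forced
from: x=2 y=2 heading=W
step 1 (turn(right)): x=2 y=2 heading=N
step 2 (move(3)): x=2 y=5 heading=N
step 3 (strafe(right, 2)): x=4 y=5 heading=N
all 343 alternatives checked — unique.

turn(right), move(3), strafe(right, 2)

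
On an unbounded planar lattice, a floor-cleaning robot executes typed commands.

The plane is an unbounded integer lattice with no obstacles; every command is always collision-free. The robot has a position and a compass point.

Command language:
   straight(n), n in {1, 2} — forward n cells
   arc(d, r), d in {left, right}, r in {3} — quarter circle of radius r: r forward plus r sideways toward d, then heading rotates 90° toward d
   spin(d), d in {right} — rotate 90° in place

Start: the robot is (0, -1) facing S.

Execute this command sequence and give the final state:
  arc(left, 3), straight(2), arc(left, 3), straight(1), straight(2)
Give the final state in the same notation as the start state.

initial: (0, -1) facing S
[1] after arc(left, 3): (3, -4) facing E
[2] after straight(2): (5, -4) facing E
[3] after arc(left, 3): (8, -1) facing N
[4] after straight(1): (8, 0) facing N
[5] after straight(2): (8, 2) facing N

(8, 2) facing N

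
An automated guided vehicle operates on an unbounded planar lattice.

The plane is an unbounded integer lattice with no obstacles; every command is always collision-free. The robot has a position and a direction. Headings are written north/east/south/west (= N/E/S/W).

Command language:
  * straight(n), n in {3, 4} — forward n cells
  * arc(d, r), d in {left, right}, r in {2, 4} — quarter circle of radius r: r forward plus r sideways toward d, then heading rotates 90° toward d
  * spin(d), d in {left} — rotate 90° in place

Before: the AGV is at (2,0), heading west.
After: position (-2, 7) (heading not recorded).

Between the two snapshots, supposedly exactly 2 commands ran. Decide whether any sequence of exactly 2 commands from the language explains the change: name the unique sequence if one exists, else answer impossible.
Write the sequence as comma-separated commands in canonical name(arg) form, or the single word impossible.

key: order matters: swapping arc(right, 4) and straight(3) lands elsewhere
t0: at (2,0), heading west
[1] after arc(right, 4): at (-2,4), heading north
[2] after straight(3): at (-2,7), heading north
no rival 2-sequence matches.

arc(right, 4), straight(3)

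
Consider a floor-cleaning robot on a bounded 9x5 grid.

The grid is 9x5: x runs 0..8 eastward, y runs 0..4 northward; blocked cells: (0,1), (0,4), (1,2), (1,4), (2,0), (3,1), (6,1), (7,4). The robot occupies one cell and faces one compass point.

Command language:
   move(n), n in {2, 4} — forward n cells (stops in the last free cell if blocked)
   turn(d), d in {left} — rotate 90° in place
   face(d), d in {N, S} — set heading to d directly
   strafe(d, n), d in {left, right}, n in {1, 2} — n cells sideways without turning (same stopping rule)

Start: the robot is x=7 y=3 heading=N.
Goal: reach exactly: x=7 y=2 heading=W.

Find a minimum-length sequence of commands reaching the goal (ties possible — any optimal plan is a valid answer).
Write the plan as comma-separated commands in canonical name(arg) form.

turn(left), strafe(left, 1)

t0: x=7 y=3 heading=N
1. turn(left) → x=7 y=3 heading=W
2. strafe(left, 1) → x=7 y=2 heading=W
minimal: 2 command(s), checked below 2.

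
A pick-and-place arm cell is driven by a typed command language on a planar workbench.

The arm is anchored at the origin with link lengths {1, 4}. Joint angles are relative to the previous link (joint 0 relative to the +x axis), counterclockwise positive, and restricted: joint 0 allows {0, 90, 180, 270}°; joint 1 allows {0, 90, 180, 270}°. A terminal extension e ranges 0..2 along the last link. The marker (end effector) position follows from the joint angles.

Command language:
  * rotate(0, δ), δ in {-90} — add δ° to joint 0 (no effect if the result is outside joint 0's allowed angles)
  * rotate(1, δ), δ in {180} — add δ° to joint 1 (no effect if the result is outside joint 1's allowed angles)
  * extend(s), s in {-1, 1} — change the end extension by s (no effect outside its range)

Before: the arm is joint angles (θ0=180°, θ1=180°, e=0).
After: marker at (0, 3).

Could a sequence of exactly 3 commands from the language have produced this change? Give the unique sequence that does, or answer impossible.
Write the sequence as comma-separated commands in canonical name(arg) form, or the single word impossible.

rotate(0, -90), rotate(0, -90), rotate(0, -90)

t0: joint angles (θ0=180°, θ1=180°, e=0)
step 1 (rotate(0, -90)): joint angles (θ0=90°, θ1=180°, e=0)
step 2 (rotate(0, -90)): joint angles (θ0=0°, θ1=180°, e=0)
step 3 (rotate(0, -90)): joint angles (θ0=270°, θ1=180°, e=0)
no rival 3-sequence matches.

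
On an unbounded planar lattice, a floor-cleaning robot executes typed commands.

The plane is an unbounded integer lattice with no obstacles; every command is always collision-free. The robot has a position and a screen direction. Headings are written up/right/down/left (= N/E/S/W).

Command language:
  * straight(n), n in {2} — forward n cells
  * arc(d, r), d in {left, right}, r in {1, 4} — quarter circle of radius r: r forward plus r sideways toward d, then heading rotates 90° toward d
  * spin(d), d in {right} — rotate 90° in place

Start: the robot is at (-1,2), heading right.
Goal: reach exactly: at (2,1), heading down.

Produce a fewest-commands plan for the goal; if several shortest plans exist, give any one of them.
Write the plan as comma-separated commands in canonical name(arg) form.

from: at (-1,2), heading right
t=1 straight(2) ⇒ at (1,2), heading right
t=2 arc(right, 1) ⇒ at (2,1), heading down
nothing shorter than 2 reaches the goal.

straight(2), arc(right, 1)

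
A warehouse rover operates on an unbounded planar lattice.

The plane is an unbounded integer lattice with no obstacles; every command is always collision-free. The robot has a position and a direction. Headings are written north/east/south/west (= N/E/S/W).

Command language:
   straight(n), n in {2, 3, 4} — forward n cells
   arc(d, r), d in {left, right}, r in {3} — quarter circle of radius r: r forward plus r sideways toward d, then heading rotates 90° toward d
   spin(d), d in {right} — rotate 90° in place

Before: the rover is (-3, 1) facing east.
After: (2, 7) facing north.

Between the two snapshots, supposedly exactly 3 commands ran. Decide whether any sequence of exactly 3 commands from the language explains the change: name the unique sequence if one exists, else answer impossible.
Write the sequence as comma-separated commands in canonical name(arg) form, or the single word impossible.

key: position moved to (2,7) AND the heading swung to N — translation plus rotation needed
begin: (-3, 1) facing east
[1] after straight(2): (-1, 1) facing east
[2] after arc(left, 3): (2, 4) facing north
[3] after straight(3): (2, 7) facing north
no rival 3-sequence matches.

straight(2), arc(left, 3), straight(3)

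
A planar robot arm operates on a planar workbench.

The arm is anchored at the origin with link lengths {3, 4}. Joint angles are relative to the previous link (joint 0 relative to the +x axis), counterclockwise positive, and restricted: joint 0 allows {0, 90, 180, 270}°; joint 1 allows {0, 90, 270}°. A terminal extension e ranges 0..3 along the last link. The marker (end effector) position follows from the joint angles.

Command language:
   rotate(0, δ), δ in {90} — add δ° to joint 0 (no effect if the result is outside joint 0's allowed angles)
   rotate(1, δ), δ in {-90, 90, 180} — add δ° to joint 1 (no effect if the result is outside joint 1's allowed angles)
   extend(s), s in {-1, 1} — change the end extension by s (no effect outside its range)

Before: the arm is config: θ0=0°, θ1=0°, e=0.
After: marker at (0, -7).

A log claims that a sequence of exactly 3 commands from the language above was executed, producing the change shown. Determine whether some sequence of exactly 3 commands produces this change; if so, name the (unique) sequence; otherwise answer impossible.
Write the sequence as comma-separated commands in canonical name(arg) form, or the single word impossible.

begin: config: θ0=0°, θ1=0°, e=0
1. rotate(0, 90) → config: θ0=90°, θ1=0°, e=0
2. rotate(0, 90) → config: θ0=180°, θ1=0°, e=0
3. rotate(0, 90) → config: θ0=270°, θ1=0°, e=0
no other 3-command option fits: unique.

rotate(0, 90), rotate(0, 90), rotate(0, 90)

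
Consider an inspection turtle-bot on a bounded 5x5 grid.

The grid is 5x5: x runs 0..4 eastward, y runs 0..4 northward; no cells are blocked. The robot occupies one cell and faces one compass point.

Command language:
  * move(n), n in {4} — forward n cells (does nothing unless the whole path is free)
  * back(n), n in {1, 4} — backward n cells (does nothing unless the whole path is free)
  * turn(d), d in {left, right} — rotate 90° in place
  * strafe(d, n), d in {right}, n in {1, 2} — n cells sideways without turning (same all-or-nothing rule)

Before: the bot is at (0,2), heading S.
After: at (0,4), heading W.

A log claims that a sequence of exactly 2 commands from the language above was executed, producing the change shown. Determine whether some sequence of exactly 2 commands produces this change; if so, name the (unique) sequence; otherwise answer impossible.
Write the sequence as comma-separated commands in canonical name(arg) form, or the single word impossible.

turn(right), strafe(right, 2)

key: order matters: swapping turn(right) and strafe(right, 2) lands elsewhere
initial: at (0,2), heading S
[1] after turn(right): at (0,2), heading W
[2] after strafe(right, 2): at (0,4), heading W
no rival 2-sequence matches.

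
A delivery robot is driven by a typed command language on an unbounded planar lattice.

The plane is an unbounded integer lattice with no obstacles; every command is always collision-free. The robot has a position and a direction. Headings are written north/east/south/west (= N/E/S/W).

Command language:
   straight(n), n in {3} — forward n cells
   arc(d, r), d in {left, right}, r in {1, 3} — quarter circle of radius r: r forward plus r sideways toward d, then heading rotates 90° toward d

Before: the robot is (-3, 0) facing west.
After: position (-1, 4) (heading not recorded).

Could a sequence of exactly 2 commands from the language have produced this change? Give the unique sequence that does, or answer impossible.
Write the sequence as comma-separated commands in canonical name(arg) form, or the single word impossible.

arc(right, 1), arc(right, 3)

key: running arc(right, 3) before arc(right, 1) would end elsewhere — order is forced
initial: (-3, 0) facing west
step 1 (arc(right, 1)): (-4, 1) facing north
step 2 (arc(right, 3)): (-1, 4) facing east
no other 2-command option fits: unique.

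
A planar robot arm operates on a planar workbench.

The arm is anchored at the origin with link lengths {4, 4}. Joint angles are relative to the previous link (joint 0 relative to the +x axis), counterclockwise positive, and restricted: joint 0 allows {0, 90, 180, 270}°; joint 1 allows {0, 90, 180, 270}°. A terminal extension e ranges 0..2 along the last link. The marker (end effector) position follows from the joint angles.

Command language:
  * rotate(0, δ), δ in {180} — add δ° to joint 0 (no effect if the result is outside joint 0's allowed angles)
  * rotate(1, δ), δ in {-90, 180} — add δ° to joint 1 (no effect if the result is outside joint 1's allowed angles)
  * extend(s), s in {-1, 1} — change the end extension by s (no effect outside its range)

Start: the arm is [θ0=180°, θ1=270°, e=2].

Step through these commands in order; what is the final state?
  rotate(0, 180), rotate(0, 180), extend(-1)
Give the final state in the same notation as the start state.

[θ0=180°, θ1=270°, e=1]

begin: [θ0=180°, θ1=270°, e=2]
1. rotate(0, 180) → [θ0=0°, θ1=270°, e=2]
2. rotate(0, 180) → [θ0=180°, θ1=270°, e=2]
3. extend(-1) → [θ0=180°, θ1=270°, e=1]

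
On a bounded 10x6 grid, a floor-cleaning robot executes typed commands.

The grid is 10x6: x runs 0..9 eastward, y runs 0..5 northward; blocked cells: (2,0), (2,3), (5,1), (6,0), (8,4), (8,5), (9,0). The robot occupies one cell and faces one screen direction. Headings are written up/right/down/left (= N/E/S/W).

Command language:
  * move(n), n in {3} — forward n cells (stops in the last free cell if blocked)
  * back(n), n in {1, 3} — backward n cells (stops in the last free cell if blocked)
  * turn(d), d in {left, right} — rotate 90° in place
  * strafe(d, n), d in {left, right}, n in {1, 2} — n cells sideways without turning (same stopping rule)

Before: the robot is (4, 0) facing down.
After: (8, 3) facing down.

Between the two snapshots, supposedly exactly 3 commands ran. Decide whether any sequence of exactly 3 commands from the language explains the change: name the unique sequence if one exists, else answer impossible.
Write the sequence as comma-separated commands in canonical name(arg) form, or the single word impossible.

back(3), strafe(left, 2), strafe(left, 2)

key: still facing S at the end — nothing in the sequence rotates
begin: (4, 0) facing down
t=1 back(3) ⇒ (4, 3) facing down
t=2 strafe(left, 2) ⇒ (6, 3) facing down
t=3 strafe(left, 2) ⇒ (8, 3) facing down
no rival 3-sequence matches.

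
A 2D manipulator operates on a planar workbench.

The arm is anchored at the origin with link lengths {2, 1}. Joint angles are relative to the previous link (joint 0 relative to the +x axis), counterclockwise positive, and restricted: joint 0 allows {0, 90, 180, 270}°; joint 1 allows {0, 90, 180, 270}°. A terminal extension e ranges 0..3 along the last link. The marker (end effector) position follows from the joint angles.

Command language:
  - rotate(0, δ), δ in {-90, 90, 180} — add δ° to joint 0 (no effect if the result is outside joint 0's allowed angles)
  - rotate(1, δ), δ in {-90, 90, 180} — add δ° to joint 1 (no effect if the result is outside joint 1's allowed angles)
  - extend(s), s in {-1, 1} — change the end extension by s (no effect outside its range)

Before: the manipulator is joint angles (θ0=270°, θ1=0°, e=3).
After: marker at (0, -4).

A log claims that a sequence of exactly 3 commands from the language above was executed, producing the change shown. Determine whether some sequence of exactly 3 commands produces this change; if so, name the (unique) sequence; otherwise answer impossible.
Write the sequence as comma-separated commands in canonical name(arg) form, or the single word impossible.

key: running extend(-1) before extend(1) would end elsewhere — order is forced
t0: joint angles (θ0=270°, θ1=0°, e=3)
1. extend(1) → joint angles (θ0=270°, θ1=0°, e=3)
2. extend(-1) → joint angles (θ0=270°, θ1=0°, e=2)
3. extend(-1) → joint angles (θ0=270°, θ1=0°, e=1)
uniquely the one of 512 3-step routes that fits.

extend(1), extend(-1), extend(-1)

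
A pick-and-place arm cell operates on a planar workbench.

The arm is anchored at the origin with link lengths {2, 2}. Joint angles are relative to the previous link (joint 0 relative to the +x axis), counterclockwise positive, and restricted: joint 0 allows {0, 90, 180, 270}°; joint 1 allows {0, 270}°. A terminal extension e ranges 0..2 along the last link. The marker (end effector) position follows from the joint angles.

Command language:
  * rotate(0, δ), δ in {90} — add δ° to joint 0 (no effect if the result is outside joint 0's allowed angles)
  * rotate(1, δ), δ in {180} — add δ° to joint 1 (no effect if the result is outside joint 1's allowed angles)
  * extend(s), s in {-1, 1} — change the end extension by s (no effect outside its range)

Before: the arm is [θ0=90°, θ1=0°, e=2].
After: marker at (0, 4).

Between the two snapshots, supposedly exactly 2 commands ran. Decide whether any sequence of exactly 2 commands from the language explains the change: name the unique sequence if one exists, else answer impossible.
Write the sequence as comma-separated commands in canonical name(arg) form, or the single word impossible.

start: [θ0=90°, θ1=0°, e=2]
[1] after extend(-1): [θ0=90°, θ1=0°, e=1]
[2] after extend(-1): [θ0=90°, θ1=0°, e=0]
all 16 alternatives checked — unique.

extend(-1), extend(-1)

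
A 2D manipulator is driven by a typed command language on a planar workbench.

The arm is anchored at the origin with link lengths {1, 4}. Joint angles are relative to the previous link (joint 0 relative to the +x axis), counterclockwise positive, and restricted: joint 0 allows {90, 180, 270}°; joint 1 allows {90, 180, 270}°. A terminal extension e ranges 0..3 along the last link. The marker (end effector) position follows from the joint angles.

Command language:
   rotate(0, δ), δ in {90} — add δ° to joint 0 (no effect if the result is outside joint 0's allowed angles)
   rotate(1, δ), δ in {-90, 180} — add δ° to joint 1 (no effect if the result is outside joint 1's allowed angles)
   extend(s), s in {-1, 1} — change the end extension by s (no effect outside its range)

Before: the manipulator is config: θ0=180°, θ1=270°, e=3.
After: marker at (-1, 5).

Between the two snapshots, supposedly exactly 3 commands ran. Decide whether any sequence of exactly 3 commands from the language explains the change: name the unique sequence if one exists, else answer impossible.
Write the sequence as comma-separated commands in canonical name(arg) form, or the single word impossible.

key: order matters: swapping extend(1) and extend(-1) lands elsewhere
begin: config: θ0=180°, θ1=270°, e=3
step 1 (extend(1)): config: θ0=180°, θ1=270°, e=3
step 2 (extend(-1)): config: θ0=180°, θ1=270°, e=2
step 3 (extend(-1)): config: θ0=180°, θ1=270°, e=1
no other 3-command option fits: unique.

extend(1), extend(-1), extend(-1)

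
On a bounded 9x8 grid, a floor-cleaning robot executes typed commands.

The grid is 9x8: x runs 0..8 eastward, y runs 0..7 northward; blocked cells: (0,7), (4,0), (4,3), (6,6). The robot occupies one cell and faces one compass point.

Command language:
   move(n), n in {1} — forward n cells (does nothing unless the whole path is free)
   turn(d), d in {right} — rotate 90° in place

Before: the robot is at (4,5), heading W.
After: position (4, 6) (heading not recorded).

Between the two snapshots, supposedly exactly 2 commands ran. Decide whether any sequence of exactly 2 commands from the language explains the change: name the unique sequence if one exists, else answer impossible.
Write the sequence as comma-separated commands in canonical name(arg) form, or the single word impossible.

turn(right), move(1)

key: order matters: swapping turn(right) and move(1) lands elsewhere
initial: at (4,5), heading W
t=1 turn(right) ⇒ at (4,5), heading N
t=2 move(1) ⇒ at (4,6), heading N
uniquely the one of 4 2-step routes that fits.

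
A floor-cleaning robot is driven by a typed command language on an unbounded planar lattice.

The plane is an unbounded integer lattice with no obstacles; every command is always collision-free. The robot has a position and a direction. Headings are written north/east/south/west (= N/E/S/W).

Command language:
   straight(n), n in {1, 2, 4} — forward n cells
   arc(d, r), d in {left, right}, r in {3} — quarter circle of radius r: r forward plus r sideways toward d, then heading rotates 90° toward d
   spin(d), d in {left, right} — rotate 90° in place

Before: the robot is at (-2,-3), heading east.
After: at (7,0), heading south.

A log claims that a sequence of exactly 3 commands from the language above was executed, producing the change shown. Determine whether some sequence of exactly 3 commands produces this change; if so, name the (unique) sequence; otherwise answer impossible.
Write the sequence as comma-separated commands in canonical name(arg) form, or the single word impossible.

key: running arc(right, 3) before arc(left, 3) would end elsewhere — order is forced
t0: at (-2,-3), heading east
1. arc(left, 3) → at (1,0), heading north
2. arc(right, 3) → at (4,3), heading east
3. arc(right, 3) → at (7,0), heading south
all 343 alternatives checked — unique.

arc(left, 3), arc(right, 3), arc(right, 3)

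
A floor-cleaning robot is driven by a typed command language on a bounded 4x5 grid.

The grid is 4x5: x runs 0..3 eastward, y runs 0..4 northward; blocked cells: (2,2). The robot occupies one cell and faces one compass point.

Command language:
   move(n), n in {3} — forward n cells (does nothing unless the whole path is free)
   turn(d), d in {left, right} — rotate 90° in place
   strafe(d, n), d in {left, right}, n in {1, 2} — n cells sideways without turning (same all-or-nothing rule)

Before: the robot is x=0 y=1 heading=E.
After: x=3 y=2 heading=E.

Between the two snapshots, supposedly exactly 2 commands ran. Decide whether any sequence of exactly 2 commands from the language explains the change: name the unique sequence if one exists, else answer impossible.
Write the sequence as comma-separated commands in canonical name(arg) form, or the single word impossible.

key: order matters: swapping move(3) and strafe(left, 1) lands elsewhere
initial: x=0 y=1 heading=E
t=1 move(3) ⇒ x=3 y=1 heading=E
t=2 strafe(left, 1) ⇒ x=3 y=2 heading=E
all 49 alternatives checked — unique.

move(3), strafe(left, 1)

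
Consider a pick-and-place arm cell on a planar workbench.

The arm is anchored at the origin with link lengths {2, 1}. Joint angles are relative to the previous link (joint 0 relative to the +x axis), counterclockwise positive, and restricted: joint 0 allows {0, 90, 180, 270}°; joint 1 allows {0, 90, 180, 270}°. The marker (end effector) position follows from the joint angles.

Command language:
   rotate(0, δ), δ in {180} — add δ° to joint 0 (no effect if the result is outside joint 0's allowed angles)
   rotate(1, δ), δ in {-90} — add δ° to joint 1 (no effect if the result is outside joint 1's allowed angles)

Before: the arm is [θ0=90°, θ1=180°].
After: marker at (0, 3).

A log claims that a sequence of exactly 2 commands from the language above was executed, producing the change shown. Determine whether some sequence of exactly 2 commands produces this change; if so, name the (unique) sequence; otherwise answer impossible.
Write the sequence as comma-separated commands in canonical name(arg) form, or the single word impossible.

rotate(1, -90), rotate(1, -90)

t0: [θ0=90°, θ1=180°]
step 1 (rotate(1, -90)): [θ0=90°, θ1=90°]
step 2 (rotate(1, -90)): [θ0=90°, θ1=0°]
no other 2-command option fits: unique.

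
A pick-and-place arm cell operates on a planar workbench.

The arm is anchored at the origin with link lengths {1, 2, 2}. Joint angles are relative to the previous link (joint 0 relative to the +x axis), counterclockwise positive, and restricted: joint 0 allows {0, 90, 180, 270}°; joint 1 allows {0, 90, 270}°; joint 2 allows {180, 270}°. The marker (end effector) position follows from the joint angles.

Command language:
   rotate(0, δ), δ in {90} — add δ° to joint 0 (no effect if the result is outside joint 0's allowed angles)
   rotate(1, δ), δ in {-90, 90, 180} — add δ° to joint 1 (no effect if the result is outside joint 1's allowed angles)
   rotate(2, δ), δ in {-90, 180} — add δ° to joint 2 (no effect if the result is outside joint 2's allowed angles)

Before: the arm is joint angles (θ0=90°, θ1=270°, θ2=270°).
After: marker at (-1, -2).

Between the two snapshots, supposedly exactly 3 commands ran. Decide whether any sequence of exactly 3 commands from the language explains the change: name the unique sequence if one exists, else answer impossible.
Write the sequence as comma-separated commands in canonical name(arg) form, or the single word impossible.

from: joint angles (θ0=90°, θ1=270°, θ2=270°)
step 1 (rotate(0, 90)): joint angles (θ0=180°, θ1=270°, θ2=270°)
step 2 (rotate(0, 90)): joint angles (θ0=270°, θ1=270°, θ2=270°)
step 3 (rotate(0, 90)): joint angles (θ0=0°, θ1=270°, θ2=270°)
no other 3-command option fits: unique.

rotate(0, 90), rotate(0, 90), rotate(0, 90)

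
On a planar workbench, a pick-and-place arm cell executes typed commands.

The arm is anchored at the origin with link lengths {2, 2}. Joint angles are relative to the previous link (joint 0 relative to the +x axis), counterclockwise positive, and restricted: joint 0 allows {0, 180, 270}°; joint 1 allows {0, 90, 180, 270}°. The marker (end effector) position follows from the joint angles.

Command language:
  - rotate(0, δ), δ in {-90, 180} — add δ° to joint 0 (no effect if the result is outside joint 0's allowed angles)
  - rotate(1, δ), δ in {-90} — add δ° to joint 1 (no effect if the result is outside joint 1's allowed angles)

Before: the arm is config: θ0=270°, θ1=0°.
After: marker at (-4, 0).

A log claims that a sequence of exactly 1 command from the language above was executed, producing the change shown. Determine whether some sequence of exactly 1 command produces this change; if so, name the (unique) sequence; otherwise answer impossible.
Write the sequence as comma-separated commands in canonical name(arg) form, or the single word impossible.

rotate(0, -90)

from: config: θ0=270°, θ1=0°
1. rotate(0, -90) → config: θ0=180°, θ1=0°
uniquely the one of 3 1-step routes that fits.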